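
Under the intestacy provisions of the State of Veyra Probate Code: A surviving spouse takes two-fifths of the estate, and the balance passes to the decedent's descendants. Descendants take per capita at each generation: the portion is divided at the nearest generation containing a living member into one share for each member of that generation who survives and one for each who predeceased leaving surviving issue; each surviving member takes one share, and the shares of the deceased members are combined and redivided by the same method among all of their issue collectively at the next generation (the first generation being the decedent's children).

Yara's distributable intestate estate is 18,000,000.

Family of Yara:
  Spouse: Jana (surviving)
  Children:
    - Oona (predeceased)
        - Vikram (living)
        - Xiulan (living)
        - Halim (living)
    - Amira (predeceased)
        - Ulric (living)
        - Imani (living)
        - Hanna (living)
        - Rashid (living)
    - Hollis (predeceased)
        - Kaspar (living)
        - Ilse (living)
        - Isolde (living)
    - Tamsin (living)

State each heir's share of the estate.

Jana takes two-fifths of 18,000,000 = 7,200,000. The remaining 10,800,000 passes to the descendants.
The descendants' portion (10,800,000) is divided at the children's generation into 4 shares of 2,700,000. Tamsin takes 2,700,000. The 3 shares of the deceased (Oona, Amira, and Hollis) are combined into a pool of 8,100,000.
That pool (8,100,000) is divided at the grandchildren's generation equally among Vikram, Xiulan, Halim, Ulric, Imani, Hanna, Rashid, Kaspar, Ilse, and Isolde: 810,000 each.

Jana: 7,200,000; Vikram: 810,000; Xiulan: 810,000; Halim: 810,000; Ulric: 810,000; Imani: 810,000; Hanna: 810,000; Rashid: 810,000; Kaspar: 810,000; Ilse: 810,000; Isolde: 810,000; Tamsin: 2,700,000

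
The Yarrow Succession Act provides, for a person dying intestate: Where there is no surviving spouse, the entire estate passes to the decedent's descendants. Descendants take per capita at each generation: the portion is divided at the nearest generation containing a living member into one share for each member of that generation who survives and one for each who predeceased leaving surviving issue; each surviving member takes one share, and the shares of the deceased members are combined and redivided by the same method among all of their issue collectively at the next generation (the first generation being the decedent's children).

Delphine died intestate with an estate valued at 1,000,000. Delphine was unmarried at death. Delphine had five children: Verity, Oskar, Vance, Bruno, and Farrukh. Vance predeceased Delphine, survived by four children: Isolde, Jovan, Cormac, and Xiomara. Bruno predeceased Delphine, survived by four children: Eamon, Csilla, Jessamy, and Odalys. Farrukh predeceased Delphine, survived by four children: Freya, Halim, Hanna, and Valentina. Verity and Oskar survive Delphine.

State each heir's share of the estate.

Verity: 200,000; Oskar: 200,000; Isolde: 50,000; Jovan: 50,000; Cormac: 50,000; Xiomara: 50,000; Eamon: 50,000; Csilla: 50,000; Jessamy: 50,000; Odalys: 50,000; Freya: 50,000; Halim: 50,000; Hanna: 50,000; Valentina: 50,000

The entire 1,000,000 passes to the descendants.
That amount (1,000,000) is divided at the children's generation into 5 shares of 200,000. Verity and Oskar each take 200,000. The 3 shares of the deceased (Vance, Bruno, and Farrukh) are combined into a pool of 600,000.
That pool (600,000) is divided at the grandchildren's generation equally among Isolde, Jovan, Cormac, Xiomara, Eamon, Csilla, Jessamy, Odalys, Freya, Halim, Hanna, and Valentina: 50,000 each.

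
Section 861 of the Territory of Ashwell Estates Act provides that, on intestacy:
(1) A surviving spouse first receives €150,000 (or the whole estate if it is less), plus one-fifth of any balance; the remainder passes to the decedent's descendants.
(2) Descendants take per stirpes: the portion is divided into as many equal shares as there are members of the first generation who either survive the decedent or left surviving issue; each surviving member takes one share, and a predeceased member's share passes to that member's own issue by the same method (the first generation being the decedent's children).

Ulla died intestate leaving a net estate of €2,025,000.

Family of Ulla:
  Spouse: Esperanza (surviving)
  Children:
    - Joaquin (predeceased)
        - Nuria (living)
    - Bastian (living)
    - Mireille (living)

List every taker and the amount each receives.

Esperanza first takes €150,000, leaving a balance of €1,875,000. Esperanza then takes one-fifth of the balance (€375,000), for a total of €525,000. The remaining €1,500,000 passes to the descendants.
The descendants' portion (€1,500,000) is divided into 3 shares of €500,000: Bastian and Mireille each take €500,000; Joaquin's €500,000 share passes to Joaquin's issue.
Joaquin's share (€500,000) passes entirely to Nuria.

Esperanza: €525,000; Nuria: €500,000; Bastian: €500,000; Mireille: €500,000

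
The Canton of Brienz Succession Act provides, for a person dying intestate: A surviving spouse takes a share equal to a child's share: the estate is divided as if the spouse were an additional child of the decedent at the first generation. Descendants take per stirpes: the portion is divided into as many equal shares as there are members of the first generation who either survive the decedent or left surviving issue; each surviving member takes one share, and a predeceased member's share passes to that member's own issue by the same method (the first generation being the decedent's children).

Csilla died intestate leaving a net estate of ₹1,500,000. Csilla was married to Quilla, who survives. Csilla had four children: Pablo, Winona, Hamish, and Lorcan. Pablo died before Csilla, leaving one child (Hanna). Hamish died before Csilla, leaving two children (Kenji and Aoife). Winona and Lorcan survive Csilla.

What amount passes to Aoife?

The spouse counts as an additional share at the children's level, so there are 5 primary shares of ₹300,000. Quilla takes one such share (₹300,000).
The children's combined portion (₹1,200,000) is divided into 4 shares of ₹300,000: Winona and Lorcan each take ₹300,000; Pablo's ₹300,000 share passes to Pablo's issue; Hamish's ₹300,000 share passes to Hamish's issue.
Pablo's share (₹300,000) passes entirely to Hanna.
Hamish's share (₹300,000) is divided into 2 shares of ₹150,000: Kenji and Aoife each take ₹150,000.

Aoife receives ₹150,000.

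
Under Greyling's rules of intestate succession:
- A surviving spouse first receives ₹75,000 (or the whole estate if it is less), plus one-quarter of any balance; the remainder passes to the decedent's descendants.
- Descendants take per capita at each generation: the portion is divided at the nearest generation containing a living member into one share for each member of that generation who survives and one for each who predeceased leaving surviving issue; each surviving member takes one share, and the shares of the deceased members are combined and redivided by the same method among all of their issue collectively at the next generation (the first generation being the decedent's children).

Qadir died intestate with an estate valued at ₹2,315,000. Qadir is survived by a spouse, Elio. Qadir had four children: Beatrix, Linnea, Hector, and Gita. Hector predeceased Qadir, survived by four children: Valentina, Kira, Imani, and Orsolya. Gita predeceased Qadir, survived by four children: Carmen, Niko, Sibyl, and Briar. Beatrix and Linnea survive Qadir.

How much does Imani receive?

Elio first takes ₹75,000, leaving a balance of ₹2,240,000. Elio then takes one-quarter of the balance (₹560,000), for a total of ₹635,000. The remaining ₹1,680,000 passes to the descendants.
The descendants' portion (₹1,680,000) is divided at the children's generation into 4 shares of ₹420,000. Beatrix and Linnea each take ₹420,000. The 2 shares of the deceased (Hector and Gita) are combined into a pool of ₹840,000.
That pool (₹840,000) is divided at the grandchildren's generation equally among Valentina, Kira, Imani, Orsolya, Carmen, Niko, Sibyl, and Briar: ₹105,000 each.

Imani receives ₹105,000.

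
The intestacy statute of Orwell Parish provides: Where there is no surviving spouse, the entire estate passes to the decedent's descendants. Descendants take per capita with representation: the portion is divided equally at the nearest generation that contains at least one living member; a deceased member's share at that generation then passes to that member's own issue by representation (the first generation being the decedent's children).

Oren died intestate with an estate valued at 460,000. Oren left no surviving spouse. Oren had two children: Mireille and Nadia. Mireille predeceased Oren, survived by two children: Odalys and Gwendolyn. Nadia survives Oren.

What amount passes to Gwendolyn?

Gwendolyn receives 115,000.

The entire 460,000 passes to the descendants.
That amount (460,000) is divided into 2 shares of 230,000: Nadia takes 230,000; Mireille's 230,000 share passes to Mireille's issue.
Mireille's share (230,000) is divided into 2 shares of 115,000: Odalys and Gwendolyn each take 115,000.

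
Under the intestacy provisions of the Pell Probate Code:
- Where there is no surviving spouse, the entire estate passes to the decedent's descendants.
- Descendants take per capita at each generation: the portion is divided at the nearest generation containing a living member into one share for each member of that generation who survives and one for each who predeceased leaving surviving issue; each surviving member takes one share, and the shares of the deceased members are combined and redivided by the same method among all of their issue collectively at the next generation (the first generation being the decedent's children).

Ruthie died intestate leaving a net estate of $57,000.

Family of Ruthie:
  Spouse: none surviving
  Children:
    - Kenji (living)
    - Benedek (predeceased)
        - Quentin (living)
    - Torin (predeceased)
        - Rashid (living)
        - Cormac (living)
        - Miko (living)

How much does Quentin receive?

The entire $57,000 passes to the descendants.
That amount ($57,000) is divided at the children's generation into 3 shares of $19,000. Kenji takes $19,000. The 2 shares of the deceased (Benedek and Torin) are combined into a pool of $38,000.
That pool ($38,000) is divided at the grandchildren's generation equally among Quentin, Rashid, Cormac, and Miko: $9,500 each.

Quentin receives $9,500.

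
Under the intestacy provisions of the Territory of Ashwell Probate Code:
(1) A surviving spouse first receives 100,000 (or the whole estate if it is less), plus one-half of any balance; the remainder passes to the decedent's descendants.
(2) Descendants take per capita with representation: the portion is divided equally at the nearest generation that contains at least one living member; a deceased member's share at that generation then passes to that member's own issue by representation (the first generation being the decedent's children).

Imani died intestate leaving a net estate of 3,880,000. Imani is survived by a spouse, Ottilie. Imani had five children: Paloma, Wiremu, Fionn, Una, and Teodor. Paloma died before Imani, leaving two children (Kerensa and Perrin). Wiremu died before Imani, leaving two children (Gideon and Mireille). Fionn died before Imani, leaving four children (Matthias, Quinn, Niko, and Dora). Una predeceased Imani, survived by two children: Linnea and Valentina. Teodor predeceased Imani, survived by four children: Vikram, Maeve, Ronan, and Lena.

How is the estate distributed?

Ottilie first takes 100,000, leaving a balance of 3,780,000. Ottilie then takes one-half of the balance (1,890,000), for a total of 1,990,000. The remaining 1,890,000 passes to the descendants.
No child survives, so the initial division is made at the grandchildren's generation.
The descendants' portion (1,890,000) is divided into 14 shares of 135,000: Kerensa, Perrin, Gideon, Mireille, Matthias, Quinn, Niko, Dora, Linnea, Valentina, Vikram, Maeve, Ronan, and Lena each take 135,000.

Ottilie: 1,990,000; Kerensa: 135,000; Perrin: 135,000; Gideon: 135,000; Mireille: 135,000; Matthias: 135,000; Quinn: 135,000; Niko: 135,000; Dora: 135,000; Linnea: 135,000; Valentina: 135,000; Vikram: 135,000; Maeve: 135,000; Ronan: 135,000; Lena: 135,000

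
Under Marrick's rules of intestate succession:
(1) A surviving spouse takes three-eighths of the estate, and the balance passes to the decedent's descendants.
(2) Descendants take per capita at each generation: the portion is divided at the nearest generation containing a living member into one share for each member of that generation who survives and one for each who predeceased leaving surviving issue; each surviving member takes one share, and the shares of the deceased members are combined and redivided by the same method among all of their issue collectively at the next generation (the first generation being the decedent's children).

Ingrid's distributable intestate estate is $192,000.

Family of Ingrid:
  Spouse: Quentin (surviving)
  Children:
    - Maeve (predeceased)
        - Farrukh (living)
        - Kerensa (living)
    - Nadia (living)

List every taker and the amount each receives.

Quentin takes three-eighths of $192,000 = $72,000. The remaining $120,000 passes to the descendants.
The descendants' portion ($120,000) is divided at the children's generation into 2 shares of $60,000. Nadia takes $60,000. The remaining share for the deceased Maeve ($60,000) is carried to the next generation.
That pool ($60,000) is divided at the grandchildren's generation equally among Farrukh and Kerensa: $30,000 each.

Quentin: $72,000; Farrukh: $30,000; Kerensa: $30,000; Nadia: $60,000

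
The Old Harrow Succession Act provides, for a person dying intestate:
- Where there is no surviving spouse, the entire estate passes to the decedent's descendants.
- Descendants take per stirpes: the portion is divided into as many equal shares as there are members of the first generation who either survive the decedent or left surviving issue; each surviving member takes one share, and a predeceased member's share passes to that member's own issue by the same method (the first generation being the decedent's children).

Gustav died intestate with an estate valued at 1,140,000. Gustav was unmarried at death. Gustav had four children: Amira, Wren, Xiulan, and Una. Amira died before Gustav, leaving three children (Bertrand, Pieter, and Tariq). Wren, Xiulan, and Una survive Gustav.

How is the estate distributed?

The entire 1,140,000 passes to the descendants.
That amount (1,140,000) is divided into 4 shares of 285,000: Wren, Xiulan, and Una each take 285,000; Amira's 285,000 share passes to Amira's issue.
Amira's share (285,000) is divided into 3 shares of 95,000: Bertrand, Pieter, and Tariq each take 95,000.

Bertrand: 95,000; Pieter: 95,000; Tariq: 95,000; Wren: 285,000; Xiulan: 285,000; Una: 285,000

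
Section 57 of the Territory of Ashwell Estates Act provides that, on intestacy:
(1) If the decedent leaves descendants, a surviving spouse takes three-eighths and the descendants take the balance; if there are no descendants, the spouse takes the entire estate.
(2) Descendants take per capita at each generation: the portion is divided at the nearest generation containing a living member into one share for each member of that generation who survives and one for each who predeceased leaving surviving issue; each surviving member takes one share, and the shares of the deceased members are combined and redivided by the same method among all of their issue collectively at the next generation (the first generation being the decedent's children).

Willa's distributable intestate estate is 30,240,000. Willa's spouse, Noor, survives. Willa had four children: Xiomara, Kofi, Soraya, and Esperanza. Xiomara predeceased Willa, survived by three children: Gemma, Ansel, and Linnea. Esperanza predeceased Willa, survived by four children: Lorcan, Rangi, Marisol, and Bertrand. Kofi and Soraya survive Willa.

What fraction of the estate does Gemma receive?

Noor takes three-eighths of 30,240,000 = 11,340,000. The remaining 18,900,000 passes to the descendants.
The descendants' portion (18,900,000) is divided at the children's generation into 4 shares of 4,725,000. Kofi and Soraya each take 4,725,000. The 2 shares of the deceased (Xiomara and Esperanza) are combined into a pool of 9,450,000.
That pool (9,450,000) is divided at the grandchildren's generation equally among Gemma, Ansel, Linnea, Lorcan, Rangi, Marisol, and Bertrand: 1,350,000 each.

Gemma receives 5/112 of the estate.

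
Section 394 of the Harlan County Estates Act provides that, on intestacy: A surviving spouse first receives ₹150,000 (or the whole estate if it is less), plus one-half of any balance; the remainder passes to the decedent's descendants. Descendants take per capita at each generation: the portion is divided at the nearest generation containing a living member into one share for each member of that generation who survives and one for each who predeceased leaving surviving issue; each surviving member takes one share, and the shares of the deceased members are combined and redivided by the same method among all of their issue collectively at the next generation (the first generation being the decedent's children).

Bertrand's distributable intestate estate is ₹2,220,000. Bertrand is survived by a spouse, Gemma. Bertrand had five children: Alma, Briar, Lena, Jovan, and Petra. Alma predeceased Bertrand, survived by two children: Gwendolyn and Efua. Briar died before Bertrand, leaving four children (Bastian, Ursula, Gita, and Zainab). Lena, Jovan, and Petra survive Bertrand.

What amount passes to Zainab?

Gemma first takes ₹150,000, leaving a balance of ₹2,070,000. Gemma then takes one-half of the balance (₹1,035,000), for a total of ₹1,185,000. The remaining ₹1,035,000 passes to the descendants.
The descendants' portion (₹1,035,000) is divided at the children's generation into 5 shares of ₹207,000. Lena, Jovan, and Petra each take ₹207,000. The 2 shares of the deceased (Alma and Briar) are combined into a pool of ₹414,000.
That pool (₹414,000) is divided at the grandchildren's generation equally among Gwendolyn, Efua, Bastian, Ursula, Gita, and Zainab: ₹69,000 each.

Zainab receives ₹69,000.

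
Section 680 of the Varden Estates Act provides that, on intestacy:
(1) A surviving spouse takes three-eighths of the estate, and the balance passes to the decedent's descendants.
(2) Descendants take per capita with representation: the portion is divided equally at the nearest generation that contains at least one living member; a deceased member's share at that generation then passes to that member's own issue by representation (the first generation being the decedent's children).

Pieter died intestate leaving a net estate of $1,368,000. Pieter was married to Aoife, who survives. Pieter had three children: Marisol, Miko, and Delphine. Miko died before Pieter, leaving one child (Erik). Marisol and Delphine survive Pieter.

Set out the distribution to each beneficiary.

Aoife: $513,000; Marisol: $285,000; Erik: $285,000; Delphine: $285,000

Aoife takes three-eighths of $1,368,000 = $513,000. The remaining $855,000 passes to the descendants.
The descendants' portion ($855,000) is divided into 3 shares of $285,000: Marisol and Delphine each take $285,000; Miko's $285,000 share passes to Miko's issue.
Miko's share ($285,000) passes entirely to Erik.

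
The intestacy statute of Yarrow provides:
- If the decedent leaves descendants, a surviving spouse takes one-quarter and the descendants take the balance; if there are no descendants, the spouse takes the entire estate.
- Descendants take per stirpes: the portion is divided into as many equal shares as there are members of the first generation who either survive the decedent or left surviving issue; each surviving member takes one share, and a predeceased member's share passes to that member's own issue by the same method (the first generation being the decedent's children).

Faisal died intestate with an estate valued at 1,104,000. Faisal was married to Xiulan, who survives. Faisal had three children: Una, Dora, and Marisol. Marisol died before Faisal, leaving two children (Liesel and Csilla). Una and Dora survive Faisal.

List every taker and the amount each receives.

Xiulan: 276,000; Una: 276,000; Dora: 276,000; Liesel: 138,000; Csilla: 138,000

Xiulan takes one-quarter of 1,104,000 = 276,000. The remaining 828,000 passes to the descendants.
The descendants' portion (828,000) is divided into 3 shares of 276,000: Una and Dora each take 276,000; Marisol's 276,000 share passes to Marisol's issue.
Marisol's share (276,000) is divided into 2 shares of 138,000: Liesel and Csilla each take 138,000.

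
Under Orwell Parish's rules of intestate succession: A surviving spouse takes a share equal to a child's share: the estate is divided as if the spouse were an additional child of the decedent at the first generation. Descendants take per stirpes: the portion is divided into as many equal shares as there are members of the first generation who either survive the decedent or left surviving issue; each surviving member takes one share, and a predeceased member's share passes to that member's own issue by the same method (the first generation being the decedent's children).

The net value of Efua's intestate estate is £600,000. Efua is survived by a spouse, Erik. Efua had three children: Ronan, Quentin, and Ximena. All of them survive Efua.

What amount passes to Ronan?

Ronan receives £150,000.

The spouse counts as an additional share at the children's level, so there are 4 primary shares of £150,000. Erik takes one such share (£150,000).
The children's combined portion (£450,000) is divided into 3 shares of £150,000: Ronan, Quentin, and Ximena each take £150,000.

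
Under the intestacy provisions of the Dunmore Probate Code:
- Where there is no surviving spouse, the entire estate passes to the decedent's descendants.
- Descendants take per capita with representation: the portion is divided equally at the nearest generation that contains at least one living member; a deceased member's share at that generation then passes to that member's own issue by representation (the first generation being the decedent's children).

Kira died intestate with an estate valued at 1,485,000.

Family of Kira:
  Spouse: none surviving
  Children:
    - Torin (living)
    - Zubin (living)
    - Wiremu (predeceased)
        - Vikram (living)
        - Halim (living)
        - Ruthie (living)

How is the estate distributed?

Torin: 495,000; Zubin: 495,000; Vikram: 165,000; Halim: 165,000; Ruthie: 165,000

The entire 1,485,000 passes to the descendants.
That amount (1,485,000) is divided into 3 shares of 495,000: Torin and Zubin each take 495,000; Wiremu's 495,000 share passes to Wiremu's issue.
Wiremu's share (495,000) is divided into 3 shares of 165,000: Vikram, Halim, and Ruthie each take 165,000.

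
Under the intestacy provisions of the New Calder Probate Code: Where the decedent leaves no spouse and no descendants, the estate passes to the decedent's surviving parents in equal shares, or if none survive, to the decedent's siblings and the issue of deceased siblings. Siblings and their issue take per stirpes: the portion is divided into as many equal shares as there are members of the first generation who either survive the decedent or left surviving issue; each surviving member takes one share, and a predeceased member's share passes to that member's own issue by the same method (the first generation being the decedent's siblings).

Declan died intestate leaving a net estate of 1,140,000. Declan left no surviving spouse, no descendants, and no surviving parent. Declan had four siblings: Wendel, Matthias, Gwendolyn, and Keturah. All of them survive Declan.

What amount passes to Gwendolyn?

Gwendolyn receives 285,000.

The entire 1,140,000 passes to the siblings and their issue.
That amount (1,140,000) is divided into 4 shares of 285,000: Wendel, Matthias, Gwendolyn, and Keturah each take 285,000.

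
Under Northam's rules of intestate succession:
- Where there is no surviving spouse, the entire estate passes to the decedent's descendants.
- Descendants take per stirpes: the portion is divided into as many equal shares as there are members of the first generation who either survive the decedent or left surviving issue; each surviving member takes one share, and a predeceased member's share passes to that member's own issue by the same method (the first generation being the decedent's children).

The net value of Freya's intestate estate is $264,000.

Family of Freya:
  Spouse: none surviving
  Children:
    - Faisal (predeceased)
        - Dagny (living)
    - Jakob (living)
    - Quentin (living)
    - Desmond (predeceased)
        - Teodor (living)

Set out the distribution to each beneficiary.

The entire $264,000 passes to the descendants.
That amount ($264,000) is divided into 4 shares of $66,000: Jakob and Quentin each take $66,000; Faisal's $66,000 share passes to Faisal's issue; Desmond's $66,000 share passes to Desmond's issue.
Faisal's share ($66,000) passes entirely to Dagny.
Desmond's share ($66,000) passes entirely to Teodor.

Dagny: $66,000; Jakob: $66,000; Quentin: $66,000; Teodor: $66,000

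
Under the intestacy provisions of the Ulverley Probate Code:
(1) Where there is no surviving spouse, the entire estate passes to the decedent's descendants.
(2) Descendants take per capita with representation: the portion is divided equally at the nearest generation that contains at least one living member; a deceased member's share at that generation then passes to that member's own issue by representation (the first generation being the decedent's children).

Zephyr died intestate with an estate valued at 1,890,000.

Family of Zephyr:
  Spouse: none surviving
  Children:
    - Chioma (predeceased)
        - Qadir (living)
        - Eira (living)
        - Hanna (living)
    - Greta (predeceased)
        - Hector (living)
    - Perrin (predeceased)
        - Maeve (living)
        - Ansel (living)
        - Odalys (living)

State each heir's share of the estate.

The entire 1,890,000 passes to the descendants.
No child survives, so the initial division is made at the grandchildren's generation.
That amount (1,890,000) is divided into 7 shares of 270,000: Qadir, Eira, Hanna, Hector, Maeve, Ansel, and Odalys each take 270,000.

Qadir: 270,000; Eira: 270,000; Hanna: 270,000; Hector: 270,000; Maeve: 270,000; Ansel: 270,000; Odalys: 270,000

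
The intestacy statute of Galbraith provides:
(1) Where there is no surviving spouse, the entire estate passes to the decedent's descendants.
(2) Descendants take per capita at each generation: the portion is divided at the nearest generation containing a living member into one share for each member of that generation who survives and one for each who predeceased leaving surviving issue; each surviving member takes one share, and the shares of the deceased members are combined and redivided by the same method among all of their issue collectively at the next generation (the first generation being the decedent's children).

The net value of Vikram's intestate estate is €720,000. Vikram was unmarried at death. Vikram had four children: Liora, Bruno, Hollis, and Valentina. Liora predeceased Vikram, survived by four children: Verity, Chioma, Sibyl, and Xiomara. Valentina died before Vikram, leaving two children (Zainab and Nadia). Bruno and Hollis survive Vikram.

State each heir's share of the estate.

Verity: €60,000; Chioma: €60,000; Sibyl: €60,000; Xiomara: €60,000; Bruno: €180,000; Hollis: €180,000; Zainab: €60,000; Nadia: €60,000

The entire €720,000 passes to the descendants.
That amount (€720,000) is divided at the children's generation into 4 shares of €180,000. Bruno and Hollis each take €180,000. The 2 shares of the deceased (Liora and Valentina) are combined into a pool of €360,000.
That pool (€360,000) is divided at the grandchildren's generation equally among Verity, Chioma, Sibyl, Xiomara, Zainab, and Nadia: €60,000 each.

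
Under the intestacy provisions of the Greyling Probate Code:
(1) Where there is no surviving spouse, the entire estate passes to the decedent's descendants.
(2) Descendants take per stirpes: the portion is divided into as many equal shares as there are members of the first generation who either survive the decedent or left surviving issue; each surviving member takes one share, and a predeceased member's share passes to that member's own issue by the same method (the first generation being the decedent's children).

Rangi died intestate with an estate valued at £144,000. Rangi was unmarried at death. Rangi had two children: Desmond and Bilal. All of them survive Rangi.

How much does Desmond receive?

The entire £144,000 passes to the descendants.
That amount (£144,000) is divided into 2 shares of £72,000: Desmond and Bilal each take £72,000.

Desmond receives £72,000.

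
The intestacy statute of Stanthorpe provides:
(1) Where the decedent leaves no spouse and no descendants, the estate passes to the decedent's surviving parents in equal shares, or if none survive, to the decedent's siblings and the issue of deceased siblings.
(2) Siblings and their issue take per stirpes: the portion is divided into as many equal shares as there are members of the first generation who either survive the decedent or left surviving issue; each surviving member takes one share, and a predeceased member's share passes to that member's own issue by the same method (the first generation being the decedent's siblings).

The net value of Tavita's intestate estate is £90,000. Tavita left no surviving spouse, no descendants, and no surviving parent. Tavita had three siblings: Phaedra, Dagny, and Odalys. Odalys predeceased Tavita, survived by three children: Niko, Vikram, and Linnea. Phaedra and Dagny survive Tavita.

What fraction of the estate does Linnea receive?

The entire £90,000 passes to the siblings and their issue.
That amount (£90,000) is divided into 3 shares of £30,000: Phaedra and Dagny each take £30,000; Odalys's £30,000 share passes to Odalys's issue.
Odalys's share (£30,000) is divided into 3 shares of £10,000: Niko, Vikram, and Linnea each take £10,000.

Linnea receives 1/9 of the estate.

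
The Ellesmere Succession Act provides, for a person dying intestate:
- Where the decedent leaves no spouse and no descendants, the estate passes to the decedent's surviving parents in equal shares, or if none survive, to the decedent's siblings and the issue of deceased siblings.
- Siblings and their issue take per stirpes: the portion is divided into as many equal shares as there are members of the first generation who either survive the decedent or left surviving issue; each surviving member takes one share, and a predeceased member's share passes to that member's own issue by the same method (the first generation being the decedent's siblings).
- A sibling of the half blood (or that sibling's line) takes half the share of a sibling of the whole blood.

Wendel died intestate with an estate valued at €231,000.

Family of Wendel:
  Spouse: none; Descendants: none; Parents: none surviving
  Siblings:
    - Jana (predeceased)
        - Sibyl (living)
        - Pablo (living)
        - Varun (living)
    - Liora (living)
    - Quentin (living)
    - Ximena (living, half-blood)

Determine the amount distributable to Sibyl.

Sibyl receives €22,000.

The entire €231,000 passes to the siblings and their issue.
Counting each half-blood sibling's line as half a unit, there are 7/2 units in €231,000, so one unit is €66,000. Whole-blood lines (Jana, Liora, and Quentin) take €66,000 each; half-blood lines (Ximena) take €33,000 each.
Jana's share (€66,000) is divided into 3 shares of €22,000: Sibyl, Pablo, and Varun each take €22,000.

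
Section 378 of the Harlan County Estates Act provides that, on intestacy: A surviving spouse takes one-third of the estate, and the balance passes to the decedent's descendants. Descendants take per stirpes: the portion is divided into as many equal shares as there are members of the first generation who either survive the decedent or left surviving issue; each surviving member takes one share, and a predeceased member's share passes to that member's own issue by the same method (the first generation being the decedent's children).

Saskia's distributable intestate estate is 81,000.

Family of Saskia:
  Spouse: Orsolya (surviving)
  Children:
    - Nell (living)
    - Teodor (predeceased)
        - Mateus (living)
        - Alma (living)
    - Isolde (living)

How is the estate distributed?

Orsolya takes one-third of 81,000 = 27,000. The remaining 54,000 passes to the descendants.
The descendants' portion (54,000) is divided into 3 shares of 18,000: Nell and Isolde each take 18,000; Teodor's 18,000 share passes to Teodor's issue.
Teodor's share (18,000) is divided into 2 shares of 9,000: Mateus and Alma each take 9,000.

Orsolya: 27,000; Nell: 18,000; Mateus: 9,000; Alma: 9,000; Isolde: 18,000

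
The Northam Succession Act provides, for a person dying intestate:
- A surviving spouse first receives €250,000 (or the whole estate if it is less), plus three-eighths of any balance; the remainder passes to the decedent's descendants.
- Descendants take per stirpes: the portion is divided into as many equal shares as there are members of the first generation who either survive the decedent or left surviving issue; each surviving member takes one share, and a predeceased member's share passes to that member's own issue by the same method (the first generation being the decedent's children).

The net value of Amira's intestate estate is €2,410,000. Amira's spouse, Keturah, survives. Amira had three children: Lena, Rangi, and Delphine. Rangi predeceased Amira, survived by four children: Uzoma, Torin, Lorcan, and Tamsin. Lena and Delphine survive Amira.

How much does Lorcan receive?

Lorcan receives €112,500.

Keturah first takes €250,000, leaving a balance of €2,160,000. Keturah then takes three-eighths of the balance (€810,000), for a total of €1,060,000. The remaining €1,350,000 passes to the descendants.
The descendants' portion (€1,350,000) is divided into 3 shares of €450,000: Lena and Delphine each take €450,000; Rangi's €450,000 share passes to Rangi's issue.
Rangi's share (€450,000) is divided into 4 shares of €112,500: Uzoma, Torin, Lorcan, and Tamsin each take €112,500.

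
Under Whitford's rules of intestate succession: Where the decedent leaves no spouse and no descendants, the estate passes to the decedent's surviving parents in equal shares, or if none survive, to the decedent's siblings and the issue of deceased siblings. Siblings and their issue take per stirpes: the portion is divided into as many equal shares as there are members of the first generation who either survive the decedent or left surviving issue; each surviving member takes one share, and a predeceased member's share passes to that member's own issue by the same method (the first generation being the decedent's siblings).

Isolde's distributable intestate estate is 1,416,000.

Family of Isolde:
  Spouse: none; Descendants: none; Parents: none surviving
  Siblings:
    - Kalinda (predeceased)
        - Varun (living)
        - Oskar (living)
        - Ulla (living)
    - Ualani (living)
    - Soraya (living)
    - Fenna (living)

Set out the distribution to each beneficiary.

Varun: 118,000; Oskar: 118,000; Ulla: 118,000; Ualani: 354,000; Soraya: 354,000; Fenna: 354,000

The entire 1,416,000 passes to the siblings and their issue.
That amount (1,416,000) is divided into 4 shares of 354,000: Ualani, Soraya, and Fenna each take 354,000; Kalinda's 354,000 share passes to Kalinda's issue.
Kalinda's share (354,000) is divided into 3 shares of 118,000: Varun, Oskar, and Ulla each take 118,000.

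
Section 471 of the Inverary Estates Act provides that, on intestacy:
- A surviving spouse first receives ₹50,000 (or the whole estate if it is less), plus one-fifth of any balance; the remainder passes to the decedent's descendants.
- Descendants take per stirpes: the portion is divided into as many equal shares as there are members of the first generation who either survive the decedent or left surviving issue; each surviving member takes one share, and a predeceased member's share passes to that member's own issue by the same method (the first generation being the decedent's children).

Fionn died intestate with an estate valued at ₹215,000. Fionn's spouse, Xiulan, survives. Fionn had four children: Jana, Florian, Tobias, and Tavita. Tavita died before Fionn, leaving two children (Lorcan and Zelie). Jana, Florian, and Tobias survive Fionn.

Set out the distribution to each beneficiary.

Xiulan: ₹83,000; Jana: ₹33,000; Florian: ₹33,000; Tobias: ₹33,000; Lorcan: ₹16,500; Zelie: ₹16,500

Xiulan first takes ₹50,000, leaving a balance of ₹165,000. Xiulan then takes one-fifth of the balance (₹33,000), for a total of ₹83,000. The remaining ₹132,000 passes to the descendants.
The descendants' portion (₹132,000) is divided into 4 shares of ₹33,000: Jana, Florian, and Tobias each take ₹33,000; Tavita's ₹33,000 share passes to Tavita's issue.
Tavita's share (₹33,000) is divided into 2 shares of ₹16,500: Lorcan and Zelie each take ₹16,500.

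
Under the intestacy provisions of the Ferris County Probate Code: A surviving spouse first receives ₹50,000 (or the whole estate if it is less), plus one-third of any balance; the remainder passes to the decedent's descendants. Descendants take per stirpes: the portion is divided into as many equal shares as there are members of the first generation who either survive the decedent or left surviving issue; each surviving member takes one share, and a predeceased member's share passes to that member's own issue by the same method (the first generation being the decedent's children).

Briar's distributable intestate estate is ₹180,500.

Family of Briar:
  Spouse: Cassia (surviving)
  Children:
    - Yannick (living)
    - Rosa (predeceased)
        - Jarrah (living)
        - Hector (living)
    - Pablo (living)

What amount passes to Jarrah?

Cassia first takes ₹50,000, leaving a balance of ₹130,500. Cassia then takes one-third of the balance (₹43,500), for a total of ₹93,500. The remaining ₹87,000 passes to the descendants.
The descendants' portion (₹87,000) is divided into 3 shares of ₹29,000: Yannick and Pablo each take ₹29,000; Rosa's ₹29,000 share passes to Rosa's issue.
Rosa's share (₹29,000) is divided into 2 shares of ₹14,500: Jarrah and Hector each take ₹14,500.

Jarrah receives ₹14,500.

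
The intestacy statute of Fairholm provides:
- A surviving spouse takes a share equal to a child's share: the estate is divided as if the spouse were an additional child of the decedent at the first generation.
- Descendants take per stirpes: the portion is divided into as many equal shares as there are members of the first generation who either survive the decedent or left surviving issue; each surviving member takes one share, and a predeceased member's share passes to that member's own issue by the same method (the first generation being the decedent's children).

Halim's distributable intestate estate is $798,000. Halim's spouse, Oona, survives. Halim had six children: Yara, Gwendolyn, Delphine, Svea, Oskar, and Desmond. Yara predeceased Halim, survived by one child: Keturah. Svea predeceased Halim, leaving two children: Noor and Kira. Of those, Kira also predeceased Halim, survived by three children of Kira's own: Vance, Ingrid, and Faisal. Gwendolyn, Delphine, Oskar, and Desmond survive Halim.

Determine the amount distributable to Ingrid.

Ingrid receives $19,000.

The spouse counts as an additional share at the children's level, so there are 7 primary shares of $114,000. Oona takes one such share ($114,000).
The children's combined portion ($684,000) is divided into 6 shares of $114,000: Gwendolyn, Delphine, Oskar, and Desmond each take $114,000; Yara's $114,000 share passes to Yara's issue; Svea's $114,000 share passes to Svea's issue.
Yara's share ($114,000) passes entirely to Keturah.
Svea's share ($114,000) is divided into 2 shares of $57,000: Noor takes $57,000; Kira's $57,000 share passes to Kira's issue.
Kira's share ($57,000) is divided into 3 shares of $19,000: Vance, Ingrid, and Faisal each take $19,000.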